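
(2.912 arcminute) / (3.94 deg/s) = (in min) 0.0002053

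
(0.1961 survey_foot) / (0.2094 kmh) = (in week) 1.699e-06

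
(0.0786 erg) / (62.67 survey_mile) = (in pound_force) 1.752e-14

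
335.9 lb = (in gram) 1.524e+05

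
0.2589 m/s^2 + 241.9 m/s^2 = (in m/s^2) 242.2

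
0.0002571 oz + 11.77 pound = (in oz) 188.3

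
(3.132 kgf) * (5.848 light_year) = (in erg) 1.699e+25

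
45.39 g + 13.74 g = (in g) 59.13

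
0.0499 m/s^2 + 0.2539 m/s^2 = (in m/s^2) 0.3038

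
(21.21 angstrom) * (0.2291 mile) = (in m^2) 7.82e-07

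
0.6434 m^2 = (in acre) 0.000159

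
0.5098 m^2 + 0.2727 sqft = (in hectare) 5.351e-05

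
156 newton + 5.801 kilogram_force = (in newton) 212.9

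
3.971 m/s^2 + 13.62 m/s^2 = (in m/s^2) 17.59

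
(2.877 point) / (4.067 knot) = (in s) 0.0004851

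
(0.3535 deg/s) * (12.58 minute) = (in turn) 0.7412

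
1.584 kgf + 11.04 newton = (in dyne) 2.657e+06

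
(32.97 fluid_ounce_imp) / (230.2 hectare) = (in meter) 4.069e-10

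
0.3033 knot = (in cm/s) 15.6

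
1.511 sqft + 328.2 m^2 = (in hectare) 0.03283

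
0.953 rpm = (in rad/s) 0.0998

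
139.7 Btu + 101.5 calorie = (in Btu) 140.1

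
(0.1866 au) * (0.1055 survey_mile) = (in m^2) 4.74e+12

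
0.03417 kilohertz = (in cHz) 3417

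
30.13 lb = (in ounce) 482.1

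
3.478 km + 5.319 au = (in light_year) 8.411e-05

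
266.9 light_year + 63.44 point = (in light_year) 266.9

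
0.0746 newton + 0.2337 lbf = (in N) 1.114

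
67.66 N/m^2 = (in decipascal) 676.6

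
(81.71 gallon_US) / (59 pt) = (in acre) 0.003672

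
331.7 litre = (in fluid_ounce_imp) 1.167e+04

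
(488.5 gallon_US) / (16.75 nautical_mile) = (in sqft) 0.0006416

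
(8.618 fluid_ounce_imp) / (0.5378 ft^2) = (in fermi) 4.901e+12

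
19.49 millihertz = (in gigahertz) 1.949e-11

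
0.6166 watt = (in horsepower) 0.0008269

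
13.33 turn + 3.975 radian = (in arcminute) 3.016e+05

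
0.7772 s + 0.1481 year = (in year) 0.1481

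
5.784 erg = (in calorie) 1.382e-07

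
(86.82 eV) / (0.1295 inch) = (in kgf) 4.312e-16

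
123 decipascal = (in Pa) 12.3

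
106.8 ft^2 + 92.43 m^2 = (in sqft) 1102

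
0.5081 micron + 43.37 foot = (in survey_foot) 43.37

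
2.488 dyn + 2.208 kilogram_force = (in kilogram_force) 2.208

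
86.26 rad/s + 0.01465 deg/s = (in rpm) 823.7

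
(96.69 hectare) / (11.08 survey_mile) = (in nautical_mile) 0.02928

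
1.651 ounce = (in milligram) 4.681e+04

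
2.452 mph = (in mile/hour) 2.452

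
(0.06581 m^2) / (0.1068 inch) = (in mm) 2.426e+04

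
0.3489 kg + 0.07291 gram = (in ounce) 12.31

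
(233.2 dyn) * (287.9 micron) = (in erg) 6.714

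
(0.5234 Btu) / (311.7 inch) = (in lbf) 15.68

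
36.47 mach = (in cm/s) 1.242e+06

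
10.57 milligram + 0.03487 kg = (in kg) 0.03488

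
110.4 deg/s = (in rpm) 18.4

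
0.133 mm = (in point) 0.377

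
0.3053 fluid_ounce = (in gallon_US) 0.002385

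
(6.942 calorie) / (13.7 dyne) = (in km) 212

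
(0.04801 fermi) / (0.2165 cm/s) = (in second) 2.218e-14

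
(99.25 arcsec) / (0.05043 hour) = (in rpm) 2.531e-05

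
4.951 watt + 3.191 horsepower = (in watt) 2384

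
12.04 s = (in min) 0.2007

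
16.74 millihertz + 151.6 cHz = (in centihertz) 153.3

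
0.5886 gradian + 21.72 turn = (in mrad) 1.365e+05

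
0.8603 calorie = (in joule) 3.599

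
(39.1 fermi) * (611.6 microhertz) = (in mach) 7.023e-20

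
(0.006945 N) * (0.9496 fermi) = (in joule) 6.595e-18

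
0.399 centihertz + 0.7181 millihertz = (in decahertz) 0.0004708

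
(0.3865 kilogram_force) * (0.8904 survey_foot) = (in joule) 1.029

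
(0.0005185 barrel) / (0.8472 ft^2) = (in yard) 0.001145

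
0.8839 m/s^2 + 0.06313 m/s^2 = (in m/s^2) 0.947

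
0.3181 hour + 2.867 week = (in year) 0.05502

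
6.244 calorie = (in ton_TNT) 6.244e-09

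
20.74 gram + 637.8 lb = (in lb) 637.8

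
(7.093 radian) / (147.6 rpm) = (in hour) 0.0001275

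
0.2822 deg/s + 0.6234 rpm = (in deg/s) 4.023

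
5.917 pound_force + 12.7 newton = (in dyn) 3.902e+06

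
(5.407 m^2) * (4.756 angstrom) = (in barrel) 1.617e-08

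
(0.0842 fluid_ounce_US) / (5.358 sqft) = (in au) 3.344e-17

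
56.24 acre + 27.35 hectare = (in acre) 123.8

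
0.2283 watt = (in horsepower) 0.0003062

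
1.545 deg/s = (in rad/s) 0.02697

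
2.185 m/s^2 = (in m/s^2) 2.185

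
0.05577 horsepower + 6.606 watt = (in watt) 48.19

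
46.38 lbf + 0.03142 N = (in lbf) 46.39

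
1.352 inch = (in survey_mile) 2.134e-05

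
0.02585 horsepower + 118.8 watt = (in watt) 138.1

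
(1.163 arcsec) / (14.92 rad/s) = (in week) 6.248e-13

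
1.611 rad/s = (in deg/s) 92.3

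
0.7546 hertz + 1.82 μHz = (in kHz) 0.0007546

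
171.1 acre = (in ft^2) 7.453e+06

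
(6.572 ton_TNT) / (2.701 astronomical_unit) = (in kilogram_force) 0.006939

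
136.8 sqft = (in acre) 0.00314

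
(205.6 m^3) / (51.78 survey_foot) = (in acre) 0.003219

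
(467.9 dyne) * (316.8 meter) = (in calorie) 0.3543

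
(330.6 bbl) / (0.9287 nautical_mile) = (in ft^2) 0.3289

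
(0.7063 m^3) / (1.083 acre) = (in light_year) 1.703e-20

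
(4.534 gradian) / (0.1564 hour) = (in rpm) 0.001208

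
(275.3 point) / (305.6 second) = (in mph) 0.0007109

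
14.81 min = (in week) 0.001469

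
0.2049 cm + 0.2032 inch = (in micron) 7210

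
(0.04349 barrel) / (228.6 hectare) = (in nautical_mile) 1.633e-12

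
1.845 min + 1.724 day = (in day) 1.725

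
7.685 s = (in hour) 0.002135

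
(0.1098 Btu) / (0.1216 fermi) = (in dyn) 9.527e+22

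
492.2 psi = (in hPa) 3.394e+04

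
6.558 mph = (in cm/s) 293.2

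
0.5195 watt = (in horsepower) 0.0006967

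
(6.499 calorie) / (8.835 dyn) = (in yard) 3.366e+05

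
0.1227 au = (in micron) 1.836e+16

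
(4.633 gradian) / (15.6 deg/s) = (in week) 4.419e-07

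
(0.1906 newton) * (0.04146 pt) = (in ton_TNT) 6.663e-16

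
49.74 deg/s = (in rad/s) 0.8681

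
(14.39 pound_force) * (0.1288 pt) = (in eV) 1.815e+16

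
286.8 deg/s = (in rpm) 47.8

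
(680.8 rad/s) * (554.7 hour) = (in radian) 1.36e+09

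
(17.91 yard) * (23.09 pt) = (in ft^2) 1.436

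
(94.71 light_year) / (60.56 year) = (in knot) 9.12e+08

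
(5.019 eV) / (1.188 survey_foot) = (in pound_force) 4.992e-19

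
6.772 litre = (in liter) 6.772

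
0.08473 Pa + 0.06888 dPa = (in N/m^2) 0.09162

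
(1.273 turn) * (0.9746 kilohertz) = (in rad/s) 7795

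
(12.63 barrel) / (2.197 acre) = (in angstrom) 2.258e+06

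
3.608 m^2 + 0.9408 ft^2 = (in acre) 0.0009132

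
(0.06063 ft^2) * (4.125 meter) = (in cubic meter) 0.02323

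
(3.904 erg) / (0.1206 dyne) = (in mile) 0.0002011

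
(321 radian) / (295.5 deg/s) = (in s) 62.24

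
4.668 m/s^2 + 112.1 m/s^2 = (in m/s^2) 116.8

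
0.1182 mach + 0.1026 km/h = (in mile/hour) 90.09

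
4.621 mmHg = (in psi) 0.08936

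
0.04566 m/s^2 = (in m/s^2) 0.04566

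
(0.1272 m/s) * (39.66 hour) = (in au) 1.214e-07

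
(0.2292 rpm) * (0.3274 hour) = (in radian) 28.29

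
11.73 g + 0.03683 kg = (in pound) 0.1071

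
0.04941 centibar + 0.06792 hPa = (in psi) 0.008151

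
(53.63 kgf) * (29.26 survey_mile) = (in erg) 2.477e+14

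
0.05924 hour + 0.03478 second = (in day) 0.002469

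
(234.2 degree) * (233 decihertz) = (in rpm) 909.5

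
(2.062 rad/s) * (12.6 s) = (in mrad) 2.598e+04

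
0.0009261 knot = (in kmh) 0.001715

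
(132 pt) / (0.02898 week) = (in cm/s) 0.0002657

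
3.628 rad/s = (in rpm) 34.64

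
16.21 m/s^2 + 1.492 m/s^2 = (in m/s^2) 17.7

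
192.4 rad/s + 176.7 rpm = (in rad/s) 210.9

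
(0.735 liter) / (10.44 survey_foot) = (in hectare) 2.31e-08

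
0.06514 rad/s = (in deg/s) 3.732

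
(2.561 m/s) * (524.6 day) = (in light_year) 1.227e-08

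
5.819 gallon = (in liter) 22.03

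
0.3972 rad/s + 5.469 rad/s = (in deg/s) 336.1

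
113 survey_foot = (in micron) 3.444e+07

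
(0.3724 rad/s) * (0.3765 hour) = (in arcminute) 1.735e+06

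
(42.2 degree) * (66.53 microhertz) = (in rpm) 0.0004679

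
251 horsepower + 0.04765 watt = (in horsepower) 251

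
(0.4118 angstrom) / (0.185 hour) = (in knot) 1.202e-13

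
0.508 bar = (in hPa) 508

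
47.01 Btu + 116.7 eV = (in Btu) 47.01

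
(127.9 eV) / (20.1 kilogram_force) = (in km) 1.04e-22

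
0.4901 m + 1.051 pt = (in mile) 0.0003048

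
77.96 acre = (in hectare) 31.55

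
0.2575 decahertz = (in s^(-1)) 2.575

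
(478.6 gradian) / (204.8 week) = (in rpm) 5.796e-07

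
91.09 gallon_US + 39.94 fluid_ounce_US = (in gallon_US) 91.4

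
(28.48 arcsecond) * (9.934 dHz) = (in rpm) 0.00131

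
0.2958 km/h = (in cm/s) 8.217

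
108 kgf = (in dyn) 1.059e+08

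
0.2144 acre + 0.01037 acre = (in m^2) 909.6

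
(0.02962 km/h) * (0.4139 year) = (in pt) 3.044e+08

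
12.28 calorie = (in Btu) 0.0487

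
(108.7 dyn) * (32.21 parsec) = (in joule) 1.08e+15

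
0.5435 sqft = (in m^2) 0.05049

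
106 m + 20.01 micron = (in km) 0.106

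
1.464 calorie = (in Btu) 0.005806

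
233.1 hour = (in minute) 1.399e+04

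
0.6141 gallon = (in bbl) 0.01462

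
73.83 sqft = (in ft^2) 73.83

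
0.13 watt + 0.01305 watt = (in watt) 0.1431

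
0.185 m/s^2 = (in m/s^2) 0.185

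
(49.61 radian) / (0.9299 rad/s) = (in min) 0.8892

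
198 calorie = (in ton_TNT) 1.98e-07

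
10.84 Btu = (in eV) 7.138e+22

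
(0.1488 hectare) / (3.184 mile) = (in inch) 11.43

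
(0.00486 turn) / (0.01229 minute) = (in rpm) 0.3954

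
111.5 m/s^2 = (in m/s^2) 111.5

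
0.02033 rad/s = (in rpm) 0.1941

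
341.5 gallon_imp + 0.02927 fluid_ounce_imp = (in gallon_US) 410.1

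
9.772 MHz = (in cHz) 9.772e+08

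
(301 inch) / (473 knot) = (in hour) 8.728e-06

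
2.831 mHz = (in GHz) 2.831e-12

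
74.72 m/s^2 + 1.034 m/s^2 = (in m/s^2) 75.75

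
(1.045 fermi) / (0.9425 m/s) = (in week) 1.833e-21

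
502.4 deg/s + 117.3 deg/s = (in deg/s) 619.7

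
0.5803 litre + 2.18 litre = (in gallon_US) 0.7292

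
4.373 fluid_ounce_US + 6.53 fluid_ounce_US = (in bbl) 0.002028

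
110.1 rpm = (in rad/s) 11.53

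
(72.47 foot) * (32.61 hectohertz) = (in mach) 211.5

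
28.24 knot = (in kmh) 52.3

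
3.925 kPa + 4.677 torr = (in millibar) 45.49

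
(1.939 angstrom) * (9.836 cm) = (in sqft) 2.053e-10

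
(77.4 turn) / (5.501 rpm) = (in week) 0.001396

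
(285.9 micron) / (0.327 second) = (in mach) 2.568e-06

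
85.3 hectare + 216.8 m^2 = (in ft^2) 9.184e+06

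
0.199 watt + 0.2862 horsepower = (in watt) 213.6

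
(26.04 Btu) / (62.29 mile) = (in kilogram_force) 0.02795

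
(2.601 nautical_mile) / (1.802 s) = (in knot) 5196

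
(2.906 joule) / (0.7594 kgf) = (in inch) 15.36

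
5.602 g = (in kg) 0.005602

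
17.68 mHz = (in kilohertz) 1.768e-05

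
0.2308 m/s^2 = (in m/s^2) 0.2308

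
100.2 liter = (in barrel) 0.6302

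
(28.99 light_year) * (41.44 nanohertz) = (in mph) 2.542e+10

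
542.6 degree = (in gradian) 602.9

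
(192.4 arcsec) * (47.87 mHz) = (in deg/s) 0.002558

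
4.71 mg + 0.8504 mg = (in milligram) 5.56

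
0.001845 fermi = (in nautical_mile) 9.962e-22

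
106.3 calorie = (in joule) 444.8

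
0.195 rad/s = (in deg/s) 11.17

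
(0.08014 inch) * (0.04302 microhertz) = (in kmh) 3.153e-10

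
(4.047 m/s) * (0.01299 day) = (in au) 3.036e-08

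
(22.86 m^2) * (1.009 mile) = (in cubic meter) 3.712e+04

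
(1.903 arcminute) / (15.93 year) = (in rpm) 1.052e-11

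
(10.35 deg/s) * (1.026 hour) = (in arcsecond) 1.376e+08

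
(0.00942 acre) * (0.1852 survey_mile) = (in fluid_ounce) 3.842e+08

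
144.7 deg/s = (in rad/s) 2.525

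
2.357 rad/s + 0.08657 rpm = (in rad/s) 2.366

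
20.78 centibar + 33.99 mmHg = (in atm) 0.2498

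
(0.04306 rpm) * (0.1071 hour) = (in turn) 0.2767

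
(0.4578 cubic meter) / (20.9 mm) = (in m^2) 21.9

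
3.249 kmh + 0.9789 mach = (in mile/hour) 747.6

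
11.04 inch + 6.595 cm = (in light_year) 3.661e-17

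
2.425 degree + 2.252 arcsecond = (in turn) 0.006738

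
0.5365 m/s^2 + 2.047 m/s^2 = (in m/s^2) 2.583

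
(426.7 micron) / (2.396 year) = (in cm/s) 5.647e-10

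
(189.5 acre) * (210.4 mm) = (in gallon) 4.262e+07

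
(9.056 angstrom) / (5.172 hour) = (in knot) 9.454e-14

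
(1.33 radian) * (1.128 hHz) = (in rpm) 1433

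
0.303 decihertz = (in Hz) 0.0303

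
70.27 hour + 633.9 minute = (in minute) 4850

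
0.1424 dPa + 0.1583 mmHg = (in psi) 0.003063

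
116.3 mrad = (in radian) 0.1163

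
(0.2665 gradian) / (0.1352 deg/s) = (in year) 5.625e-08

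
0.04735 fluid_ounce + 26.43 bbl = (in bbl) 26.43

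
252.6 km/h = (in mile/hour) 157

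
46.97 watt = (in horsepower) 0.06299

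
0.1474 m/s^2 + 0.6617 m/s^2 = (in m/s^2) 0.8091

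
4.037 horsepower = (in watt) 3010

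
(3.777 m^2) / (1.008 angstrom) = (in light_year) 3.961e-06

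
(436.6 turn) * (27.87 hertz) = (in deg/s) 4.38e+06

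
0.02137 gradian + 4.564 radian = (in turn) 0.7264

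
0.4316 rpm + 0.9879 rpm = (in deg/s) 8.517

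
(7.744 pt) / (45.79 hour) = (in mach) 4.867e-11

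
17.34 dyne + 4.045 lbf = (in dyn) 1.799e+06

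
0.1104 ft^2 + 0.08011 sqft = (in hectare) 1.77e-06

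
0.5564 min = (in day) 0.0003864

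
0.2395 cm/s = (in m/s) 0.002395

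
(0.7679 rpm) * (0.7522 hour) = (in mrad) 2.178e+05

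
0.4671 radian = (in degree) 26.76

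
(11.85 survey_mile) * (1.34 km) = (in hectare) 2555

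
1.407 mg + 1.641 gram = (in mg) 1642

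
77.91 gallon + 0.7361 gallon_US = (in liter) 297.7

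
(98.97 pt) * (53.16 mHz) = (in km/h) 0.006682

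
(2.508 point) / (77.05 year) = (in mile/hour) 8.145e-13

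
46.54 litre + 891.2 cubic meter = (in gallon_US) 2.354e+05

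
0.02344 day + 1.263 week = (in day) 8.864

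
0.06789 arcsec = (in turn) 5.238e-08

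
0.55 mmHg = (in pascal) 73.33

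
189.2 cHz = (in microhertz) 1.892e+06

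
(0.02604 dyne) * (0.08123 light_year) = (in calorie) 4.783e+07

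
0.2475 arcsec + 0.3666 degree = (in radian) 0.0064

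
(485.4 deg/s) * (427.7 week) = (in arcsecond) 4.52e+14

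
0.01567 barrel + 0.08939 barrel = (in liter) 16.7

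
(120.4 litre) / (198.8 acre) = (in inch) 5.892e-06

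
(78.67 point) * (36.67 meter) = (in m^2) 1.018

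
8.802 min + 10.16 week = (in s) 6.145e+06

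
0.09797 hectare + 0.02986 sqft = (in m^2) 979.7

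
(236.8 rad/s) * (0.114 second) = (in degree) 1547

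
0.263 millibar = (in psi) 0.003814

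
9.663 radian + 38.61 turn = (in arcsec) 5.203e+07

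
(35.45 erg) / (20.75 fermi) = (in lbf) 3.841e+07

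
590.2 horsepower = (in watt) 4.401e+05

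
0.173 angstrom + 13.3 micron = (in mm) 0.0133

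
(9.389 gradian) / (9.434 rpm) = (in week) 2.468e-07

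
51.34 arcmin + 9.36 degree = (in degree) 10.22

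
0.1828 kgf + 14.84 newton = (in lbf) 3.739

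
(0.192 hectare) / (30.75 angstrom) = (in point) 1.77e+15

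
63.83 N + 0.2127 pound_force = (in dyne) 6.478e+06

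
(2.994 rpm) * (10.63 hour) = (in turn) 1910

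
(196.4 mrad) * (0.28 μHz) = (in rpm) 5.251e-07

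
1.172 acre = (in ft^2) 5.105e+04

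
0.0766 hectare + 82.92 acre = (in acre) 83.11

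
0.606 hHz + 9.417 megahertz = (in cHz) 9.417e+08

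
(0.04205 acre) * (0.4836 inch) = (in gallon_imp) 459.8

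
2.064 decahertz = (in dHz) 206.4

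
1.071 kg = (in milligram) 1.071e+06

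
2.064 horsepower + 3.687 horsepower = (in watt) 4289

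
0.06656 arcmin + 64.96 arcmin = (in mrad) 18.92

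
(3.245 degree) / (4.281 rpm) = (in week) 2.089e-07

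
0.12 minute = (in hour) 0.002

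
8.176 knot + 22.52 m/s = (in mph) 59.78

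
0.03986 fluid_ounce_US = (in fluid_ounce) 0.03986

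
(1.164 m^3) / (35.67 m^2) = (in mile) 2.028e-05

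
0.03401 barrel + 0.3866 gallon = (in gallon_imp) 1.511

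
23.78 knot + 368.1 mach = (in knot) 2.437e+05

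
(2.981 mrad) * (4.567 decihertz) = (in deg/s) 0.078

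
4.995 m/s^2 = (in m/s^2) 4.995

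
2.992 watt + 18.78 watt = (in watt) 21.77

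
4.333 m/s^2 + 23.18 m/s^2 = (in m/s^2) 27.51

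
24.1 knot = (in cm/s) 1240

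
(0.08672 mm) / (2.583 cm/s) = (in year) 1.065e-10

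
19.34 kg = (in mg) 1.934e+07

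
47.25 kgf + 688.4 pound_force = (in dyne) 3.526e+08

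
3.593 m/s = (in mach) 0.01055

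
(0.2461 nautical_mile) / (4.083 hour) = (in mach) 9.107e-05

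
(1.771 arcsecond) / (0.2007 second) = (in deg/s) 0.002451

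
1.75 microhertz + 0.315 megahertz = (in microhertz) 3.15e+11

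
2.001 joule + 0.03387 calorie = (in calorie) 0.5121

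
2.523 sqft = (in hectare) 2.344e-05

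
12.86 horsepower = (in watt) 9590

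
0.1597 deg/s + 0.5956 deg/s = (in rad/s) 0.01318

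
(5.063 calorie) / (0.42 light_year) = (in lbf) 1.199e-15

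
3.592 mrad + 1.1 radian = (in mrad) 1104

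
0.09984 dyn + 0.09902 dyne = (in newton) 1.989e-06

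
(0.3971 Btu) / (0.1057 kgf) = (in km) 0.4042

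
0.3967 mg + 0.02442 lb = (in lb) 0.02442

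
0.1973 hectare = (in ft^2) 2.124e+04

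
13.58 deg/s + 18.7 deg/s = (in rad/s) 0.5634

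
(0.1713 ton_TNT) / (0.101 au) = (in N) 0.04744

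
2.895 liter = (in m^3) 0.002895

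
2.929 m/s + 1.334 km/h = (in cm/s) 330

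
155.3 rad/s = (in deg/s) 8898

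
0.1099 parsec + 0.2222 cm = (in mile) 2.107e+12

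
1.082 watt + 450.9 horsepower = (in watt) 3.362e+05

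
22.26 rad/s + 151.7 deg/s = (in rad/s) 24.91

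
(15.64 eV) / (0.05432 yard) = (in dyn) 5.045e-12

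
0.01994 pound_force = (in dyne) 8870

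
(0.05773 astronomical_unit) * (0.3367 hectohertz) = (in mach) 8.54e+08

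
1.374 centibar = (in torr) 10.31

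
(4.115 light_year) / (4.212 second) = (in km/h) 3.327e+16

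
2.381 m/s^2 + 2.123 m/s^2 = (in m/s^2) 4.504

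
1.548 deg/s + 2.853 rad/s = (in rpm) 27.5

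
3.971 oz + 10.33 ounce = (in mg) 4.054e+05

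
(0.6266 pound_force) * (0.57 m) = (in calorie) 0.3797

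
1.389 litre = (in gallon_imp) 0.3055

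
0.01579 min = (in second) 0.9474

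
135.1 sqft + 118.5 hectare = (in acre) 292.8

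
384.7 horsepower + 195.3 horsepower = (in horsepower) 580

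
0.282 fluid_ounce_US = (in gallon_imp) 0.001834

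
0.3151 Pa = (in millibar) 0.003151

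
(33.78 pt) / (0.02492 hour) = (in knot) 0.0002582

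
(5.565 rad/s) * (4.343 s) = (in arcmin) 8.309e+04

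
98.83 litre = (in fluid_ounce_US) 3342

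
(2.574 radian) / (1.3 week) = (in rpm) 3.126e-05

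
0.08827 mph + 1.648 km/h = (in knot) 0.9666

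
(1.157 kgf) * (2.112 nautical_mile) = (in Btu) 42.06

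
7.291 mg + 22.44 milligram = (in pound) 6.555e-05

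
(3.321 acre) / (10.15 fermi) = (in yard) 1.448e+18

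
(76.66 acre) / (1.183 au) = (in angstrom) 1.753e+04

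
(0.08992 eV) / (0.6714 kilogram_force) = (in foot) 7.179e-21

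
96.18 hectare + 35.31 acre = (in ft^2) 1.189e+07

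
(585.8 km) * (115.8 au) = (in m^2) 1.015e+19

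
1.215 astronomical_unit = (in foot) 5.963e+11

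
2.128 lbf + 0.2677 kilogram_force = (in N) 12.09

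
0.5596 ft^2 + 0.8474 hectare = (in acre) 2.094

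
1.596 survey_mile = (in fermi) 2.569e+18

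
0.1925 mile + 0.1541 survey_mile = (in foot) 1830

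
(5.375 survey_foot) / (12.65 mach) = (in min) 6.339e-06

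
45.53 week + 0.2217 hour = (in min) 4.59e+05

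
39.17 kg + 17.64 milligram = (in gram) 3.917e+04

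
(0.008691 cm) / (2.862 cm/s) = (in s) 0.003037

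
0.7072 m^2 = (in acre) 0.0001748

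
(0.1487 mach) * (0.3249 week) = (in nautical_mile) 5372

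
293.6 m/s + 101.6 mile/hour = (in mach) 0.9957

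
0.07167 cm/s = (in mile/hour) 0.001603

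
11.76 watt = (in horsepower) 0.01577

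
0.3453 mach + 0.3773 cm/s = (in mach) 0.3453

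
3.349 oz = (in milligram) 9.494e+04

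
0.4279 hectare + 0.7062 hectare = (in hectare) 1.134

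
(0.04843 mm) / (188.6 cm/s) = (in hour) 7.133e-09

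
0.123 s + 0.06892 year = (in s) 2.173e+06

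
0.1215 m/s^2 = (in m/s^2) 0.1215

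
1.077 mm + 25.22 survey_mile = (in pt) 1.151e+08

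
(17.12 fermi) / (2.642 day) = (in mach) 2.203e-22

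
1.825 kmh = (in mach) 0.001489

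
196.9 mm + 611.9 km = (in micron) 6.119e+11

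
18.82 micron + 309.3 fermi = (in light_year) 1.989e-21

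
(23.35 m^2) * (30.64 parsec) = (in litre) 2.208e+22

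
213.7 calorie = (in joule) 894.1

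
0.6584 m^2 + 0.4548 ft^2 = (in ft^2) 7.542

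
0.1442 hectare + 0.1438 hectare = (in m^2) 2880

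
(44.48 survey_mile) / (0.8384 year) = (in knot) 0.005263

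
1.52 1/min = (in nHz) 2.533e+07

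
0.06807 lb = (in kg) 0.03088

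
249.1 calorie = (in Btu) 0.9878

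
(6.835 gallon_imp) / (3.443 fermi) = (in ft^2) 9.714e+13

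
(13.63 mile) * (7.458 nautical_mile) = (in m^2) 3.03e+08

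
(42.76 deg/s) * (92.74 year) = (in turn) 3.474e+08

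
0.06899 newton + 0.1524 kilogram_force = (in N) 1.564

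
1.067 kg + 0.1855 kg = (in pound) 2.761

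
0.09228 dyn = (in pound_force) 2.075e-07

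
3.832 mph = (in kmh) 6.167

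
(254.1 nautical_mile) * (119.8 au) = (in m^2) 8.434e+18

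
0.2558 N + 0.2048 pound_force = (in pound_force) 0.2623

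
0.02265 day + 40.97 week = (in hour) 6884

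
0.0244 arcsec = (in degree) 6.778e-06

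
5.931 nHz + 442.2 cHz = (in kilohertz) 0.004422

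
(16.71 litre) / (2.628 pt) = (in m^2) 18.02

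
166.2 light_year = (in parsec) 50.96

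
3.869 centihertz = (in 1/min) 2.321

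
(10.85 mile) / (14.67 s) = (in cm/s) 1.19e+05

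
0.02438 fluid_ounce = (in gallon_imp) 0.0001586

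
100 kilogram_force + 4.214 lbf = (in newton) 999.4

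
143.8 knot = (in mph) 165.5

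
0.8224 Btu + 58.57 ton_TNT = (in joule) 2.451e+11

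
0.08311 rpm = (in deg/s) 0.4987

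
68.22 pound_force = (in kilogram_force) 30.94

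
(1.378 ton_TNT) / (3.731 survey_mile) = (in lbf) 2.159e+05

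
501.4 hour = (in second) 1.805e+06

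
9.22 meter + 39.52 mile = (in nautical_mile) 34.35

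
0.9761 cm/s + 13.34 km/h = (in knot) 7.222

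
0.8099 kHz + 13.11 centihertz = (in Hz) 810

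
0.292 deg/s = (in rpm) 0.04867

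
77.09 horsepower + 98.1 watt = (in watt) 5.758e+04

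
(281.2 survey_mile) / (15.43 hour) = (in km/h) 29.33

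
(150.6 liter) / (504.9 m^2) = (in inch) 0.01174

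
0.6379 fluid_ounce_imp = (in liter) 0.01812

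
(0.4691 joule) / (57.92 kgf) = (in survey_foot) 0.00271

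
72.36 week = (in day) 506.5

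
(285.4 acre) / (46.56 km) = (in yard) 27.13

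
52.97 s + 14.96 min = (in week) 0.001572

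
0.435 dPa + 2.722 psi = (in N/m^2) 1.877e+04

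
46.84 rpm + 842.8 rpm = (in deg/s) 5338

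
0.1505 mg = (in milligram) 0.1505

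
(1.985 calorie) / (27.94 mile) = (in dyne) 18.47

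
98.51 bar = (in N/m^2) 9.851e+06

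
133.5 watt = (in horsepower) 0.179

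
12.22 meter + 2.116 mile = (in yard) 3738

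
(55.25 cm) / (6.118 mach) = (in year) 8.41e-12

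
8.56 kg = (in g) 8560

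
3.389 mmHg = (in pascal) 451.8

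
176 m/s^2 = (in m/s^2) 176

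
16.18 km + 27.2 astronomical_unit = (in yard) 4.45e+12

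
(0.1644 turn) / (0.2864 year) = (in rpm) 1.092e-06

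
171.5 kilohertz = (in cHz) 1.715e+07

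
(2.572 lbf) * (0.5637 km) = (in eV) 4.025e+22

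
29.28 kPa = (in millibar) 292.8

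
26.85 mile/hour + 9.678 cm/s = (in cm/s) 1210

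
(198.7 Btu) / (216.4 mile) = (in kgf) 0.06138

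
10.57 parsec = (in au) 2.18e+06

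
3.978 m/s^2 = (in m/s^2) 3.978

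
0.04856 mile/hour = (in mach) 6.375e-05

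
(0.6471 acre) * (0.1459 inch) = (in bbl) 61.04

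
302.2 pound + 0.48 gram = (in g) 1.371e+05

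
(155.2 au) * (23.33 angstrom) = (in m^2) 5.417e+04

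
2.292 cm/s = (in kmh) 0.08251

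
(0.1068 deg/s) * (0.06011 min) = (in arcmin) 23.11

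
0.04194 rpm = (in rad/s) 0.004392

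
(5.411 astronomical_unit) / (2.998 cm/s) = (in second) 2.7e+13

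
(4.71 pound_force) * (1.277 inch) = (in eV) 4.242e+18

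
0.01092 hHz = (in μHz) 1.092e+06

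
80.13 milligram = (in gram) 0.08013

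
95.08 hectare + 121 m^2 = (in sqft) 1.024e+07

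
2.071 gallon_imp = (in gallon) 2.487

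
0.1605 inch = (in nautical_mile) 2.201e-06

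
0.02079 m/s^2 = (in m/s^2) 0.02079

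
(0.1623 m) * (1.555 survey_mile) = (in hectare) 0.04062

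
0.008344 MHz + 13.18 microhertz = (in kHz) 8.344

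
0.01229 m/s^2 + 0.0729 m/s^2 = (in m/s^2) 0.08519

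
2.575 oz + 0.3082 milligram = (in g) 73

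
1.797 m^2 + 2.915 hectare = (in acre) 7.204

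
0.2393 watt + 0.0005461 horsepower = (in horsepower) 0.000867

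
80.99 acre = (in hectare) 32.78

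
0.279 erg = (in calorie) 6.668e-09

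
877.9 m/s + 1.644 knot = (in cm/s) 8.787e+04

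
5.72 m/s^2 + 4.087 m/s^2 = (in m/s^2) 9.807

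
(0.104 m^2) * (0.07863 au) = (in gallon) 3.232e+11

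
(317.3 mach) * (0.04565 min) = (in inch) 1.165e+07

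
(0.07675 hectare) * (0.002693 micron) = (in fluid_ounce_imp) 0.07274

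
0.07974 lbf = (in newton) 0.3547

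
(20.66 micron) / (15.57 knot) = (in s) 2.579e-06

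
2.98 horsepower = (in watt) 2222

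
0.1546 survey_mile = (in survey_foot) 816.3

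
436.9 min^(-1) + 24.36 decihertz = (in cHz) 971.8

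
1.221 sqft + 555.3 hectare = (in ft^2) 5.977e+07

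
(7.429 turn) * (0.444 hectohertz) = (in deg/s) 1.187e+05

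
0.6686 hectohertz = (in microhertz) 6.686e+07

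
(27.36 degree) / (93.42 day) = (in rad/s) 5.916e-08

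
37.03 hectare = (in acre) 91.5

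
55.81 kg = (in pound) 123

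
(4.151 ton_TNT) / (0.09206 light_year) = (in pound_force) 4.483e-06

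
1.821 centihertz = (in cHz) 1.821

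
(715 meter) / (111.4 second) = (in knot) 12.48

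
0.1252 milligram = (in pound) 2.76e-07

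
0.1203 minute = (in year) 2.289e-07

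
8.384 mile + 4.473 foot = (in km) 13.49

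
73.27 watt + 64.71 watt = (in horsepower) 0.185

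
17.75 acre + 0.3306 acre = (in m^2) 7.317e+04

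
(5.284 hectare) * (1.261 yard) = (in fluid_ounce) 2.06e+09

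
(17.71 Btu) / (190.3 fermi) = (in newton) 9.819e+16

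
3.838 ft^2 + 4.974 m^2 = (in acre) 0.001317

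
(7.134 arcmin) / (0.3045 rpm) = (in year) 2.064e-09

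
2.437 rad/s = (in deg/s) 139.6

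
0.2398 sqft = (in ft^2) 0.2398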